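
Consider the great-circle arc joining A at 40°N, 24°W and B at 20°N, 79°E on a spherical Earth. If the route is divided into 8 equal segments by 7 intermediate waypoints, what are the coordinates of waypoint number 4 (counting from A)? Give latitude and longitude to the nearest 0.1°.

From cos δ = sin φ₁ sin φ₂ + cos φ₁ cos φ₂ cos Δλ, the central angle is δ ≈ 1.513 rad (86.7°).
Interpolate at f = 4/8 with slerp weights a = sin((1−f)δ)/sin δ ≈ 0.687, b = sin(fδ)/sin δ ≈ 0.687.
p = a·p₁ + b·p₂ ≈ (0.604, 0.420, 0.677); φ = arcsin(p_z) ≈ 42.61°, λ = atan2(p_y, p_x) ≈ 34.79°.

≈ 42.6°N, 34.8°E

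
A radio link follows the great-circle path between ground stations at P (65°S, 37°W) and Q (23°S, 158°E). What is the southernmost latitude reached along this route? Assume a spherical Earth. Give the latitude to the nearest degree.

The great circle lies in the plane with unit normal n̂ = (p₁ × p₂)/|p₁ × p₂|.
Here n̂_z ≈ -0.101; the vertex latitude is φ_max = arccos|n̂_z| ≈ 84.2°.

≈ 84°S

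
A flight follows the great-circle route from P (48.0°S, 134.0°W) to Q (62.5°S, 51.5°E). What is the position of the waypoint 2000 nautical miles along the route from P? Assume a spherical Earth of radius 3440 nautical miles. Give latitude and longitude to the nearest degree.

Convert each endpoint to a unit vector on the sphere (x = cos φ cos λ, y = cos φ sin λ, z = sin φ).
The central angle between the endpoints is δ = arccos(p₁·p₂) ≈ 1.211 rad (69.4°). The total great-circle distance is δ·R ≈ 1.211 × 3440 ≈ 4168 nmi, so the target fraction is f = 2000/4168 ≈ 0.480.
Interpolate at f ≈ 0.480 with slerp weights a = sin((1−f)δ)/sin δ ≈ 0.629, b = sin(fδ)/sin δ ≈ 0.587.
p = a·p₁ + b·p₂ ≈ (-0.124, -0.091, -0.988); φ = arcsin(p_z) ≈ -81.16°, λ = atan2(p_y, p_x) ≈ -143.72°.

≈ (81°S, 144°W)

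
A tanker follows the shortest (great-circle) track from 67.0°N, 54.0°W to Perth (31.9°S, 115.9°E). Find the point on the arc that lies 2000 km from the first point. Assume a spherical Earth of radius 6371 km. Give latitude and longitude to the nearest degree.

Write both endpoints as unit vectors p₁, p₂ with components (cos φ cos λ, cos φ sin λ, sin φ).
The central angle between the endpoints is δ = arccos(p₁·p₂) ≈ 2.520 rad (144.4°). The total great-circle distance is δ·R ≈ 2.520 × 6371 ≈ 16056 km, so the target fraction is f = 2000/16056 ≈ 0.125.
Interpolate at f ≈ 0.125 with slerp weights a = sin((1−f)δ)/sin δ ≈ 1.382, b = sin(fδ)/sin δ ≈ 0.530.
p = a·p₁ + b·p₂ ≈ (0.121, -0.032, 0.992); φ = arcsin(p_z) ≈ 82.82°, λ = atan2(p_y, p_x) ≈ -14.81°.

≈ 83°N, 15°W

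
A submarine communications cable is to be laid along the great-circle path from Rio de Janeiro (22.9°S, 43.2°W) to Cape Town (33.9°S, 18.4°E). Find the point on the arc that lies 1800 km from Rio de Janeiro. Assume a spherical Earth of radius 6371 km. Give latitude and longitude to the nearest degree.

≈ 29°S, 27°W

The haversine formula gives a central angle δ ≈ 0.951 rad (54.5°) between the endpoints. The total great-circle distance is δ·R ≈ 0.951 × 6371 ≈ 6060 km, so the target fraction is f = 1800/6060 ≈ 0.297.
Interpolate at f ≈ 0.297 with slerp weights a = sin((1−f)δ)/sin δ ≈ 0.762, b = sin(fδ)/sin δ ≈ 0.342.
p = a·p₁ + b·p₂ ≈ (0.781, -0.390, -0.487); φ = arcsin(p_z) ≈ -29.16°, λ = atan2(p_y, p_x) ≈ -26.56°.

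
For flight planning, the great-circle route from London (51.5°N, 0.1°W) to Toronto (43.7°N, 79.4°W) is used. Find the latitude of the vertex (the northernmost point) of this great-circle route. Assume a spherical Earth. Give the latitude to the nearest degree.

≈ 56°N

The great circle lies in the plane with unit normal n̂ = (p₁ × p₂)/|p₁ × p₂|.
Here n̂_z ≈ -0.566; the vertex latitude is φ_max = arccos|n̂_z| ≈ 55.5°.
Check via Clairaut: cos φ_max = |cos φ₁| · sin C = cos(51.5°)·sin(65.4°) ≈ 0.566, again giving ≈ 55.5°.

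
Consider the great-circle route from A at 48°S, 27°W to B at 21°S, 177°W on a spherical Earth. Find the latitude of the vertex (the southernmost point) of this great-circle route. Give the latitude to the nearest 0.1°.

The great circle lies in the plane with unit normal n̂ = (p₁ × p₂)/|p₁ × p₂|.
Here n̂_z ≈ -0.325; the vertex latitude is φ_max = arccos|n̂_z| ≈ 71.0°.
Check via Clairaut: cos φ_max = |cos φ₁| · sin C = cos(48.0°)·sin(151.0°) ≈ 0.325, again giving ≈ 71.0°.

≈ 71.0°S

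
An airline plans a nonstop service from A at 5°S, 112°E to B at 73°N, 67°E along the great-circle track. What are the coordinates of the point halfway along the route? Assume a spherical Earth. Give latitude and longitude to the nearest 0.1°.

The haversine formula gives a central angle δ ≈ 1.448 rad (83.0°) between the endpoints.
Interpolate at f = 1/2 with slerp weights a = sin((1−f)δ)/sin δ ≈ 0.667, b = sin(fδ)/sin δ ≈ 0.667.
p = a·p₁ + b·p₂ ≈ (-0.173, 0.796, 0.580); φ = arcsin(p_z) ≈ 35.45°, λ = atan2(p_y, p_x) ≈ 102.25°.

≈ 35.5°N, 102.2°E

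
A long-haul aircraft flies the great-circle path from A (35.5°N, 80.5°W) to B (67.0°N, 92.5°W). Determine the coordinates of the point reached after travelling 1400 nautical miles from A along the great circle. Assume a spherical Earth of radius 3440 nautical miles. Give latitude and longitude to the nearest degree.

≈ (58°N, 87°W)

The haversine formula gives a central angle δ ≈ 0.563 rad (32.3°) between the endpoints. The total great-circle distance is δ·R ≈ 0.563 × 3440 ≈ 1937 nmi, so the target fraction is f = 1400/1937 ≈ 0.723.
Interpolate at f ≈ 0.723 with slerp weights a = sin((1−f)δ)/sin δ ≈ 0.291, b = sin(fδ)/sin δ ≈ 0.742.
p = a·p₁ + b·p₂ ≈ (0.026, -0.523, 0.852); φ = arcsin(p_z) ≈ 58.40°, λ = atan2(p_y, p_x) ≈ -87.10°.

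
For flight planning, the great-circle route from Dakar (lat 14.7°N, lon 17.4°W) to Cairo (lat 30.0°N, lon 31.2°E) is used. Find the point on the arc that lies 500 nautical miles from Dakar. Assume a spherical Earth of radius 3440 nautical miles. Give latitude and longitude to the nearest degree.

Write both endpoints as unit vectors p₁, p₂ with components (cos φ cos λ, cos φ sin λ, sin φ).
The central angle between the endpoints is δ = arccos(p₁·p₂) ≈ 0.822 rad (47.1°). The total great-circle distance is δ·R ≈ 0.822 × 3440 ≈ 2827 nmi, so the target fraction is f = 500/2827 ≈ 0.177.
Interpolate at f ≈ 0.177 with slerp weights a = sin((1−f)δ)/sin δ ≈ 0.855, b = sin(fδ)/sin δ ≈ 0.198.
p = a·p₁ + b·p₂ ≈ (0.935, -0.159, 0.316); φ = arcsin(p_z) ≈ 18.41°, λ = atan2(p_y, p_x) ≈ -9.62°.

≈ lat 18°N, lon 10°W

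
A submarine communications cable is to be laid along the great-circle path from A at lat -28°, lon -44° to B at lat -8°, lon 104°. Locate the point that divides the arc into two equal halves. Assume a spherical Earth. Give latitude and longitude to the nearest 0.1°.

≈ lat -49.1°, lon 41.3°

Convert each endpoint to a unit vector on the sphere (x = cos φ cos λ, y = cos φ sin λ, z = sin φ).
The central angle between the endpoints is δ = arccos(p₁·p₂) ≈ 2.313 rad (132.5°).
Interpolate at f = 1/2 with slerp weights a = sin((1−f)δ)/sin δ ≈ 1.243, b = sin(fδ)/sin δ ≈ 1.243.
p = a·p₁ + b·p₂ ≈ (0.492, 0.432, -0.756); φ = arcsin(p_z) ≈ -49.14°, λ = atan2(p_y, p_x) ≈ 41.30°.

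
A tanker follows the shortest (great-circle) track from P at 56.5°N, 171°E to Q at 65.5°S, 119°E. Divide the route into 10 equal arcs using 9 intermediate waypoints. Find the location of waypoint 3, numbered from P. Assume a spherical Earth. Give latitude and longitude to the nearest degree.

≈ 20°N, 155°E

The haversine formula gives a central angle δ ≈ 2.237 rad (128.2°) between the endpoints.
Interpolate at f = 3/10 with slerp weights a = sin((1−f)δ)/sin δ ≈ 1.272, b = sin(fδ)/sin δ ≈ 0.791.
p = a·p₁ + b·p₂ ≈ (-0.852, 0.397, 0.341); φ = arcsin(p_z) ≈ 19.93°, λ = atan2(p_y, p_x) ≈ 155.04°.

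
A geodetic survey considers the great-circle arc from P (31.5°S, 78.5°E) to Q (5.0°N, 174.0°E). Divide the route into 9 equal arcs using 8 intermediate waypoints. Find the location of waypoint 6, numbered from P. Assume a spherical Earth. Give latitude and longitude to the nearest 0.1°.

≈ (11.7°S, 146.1°E)

Convert each endpoint to a unit vector on the sphere (x = cos φ cos λ, y = cos φ sin λ, z = sin φ).
The central angle between the endpoints is δ = arccos(p₁·p₂) ≈ 1.698 rad (97.3°).
Interpolate at f = 6/9 with slerp weights a = sin((1−f)δ)/sin δ ≈ 0.541, b = sin(fδ)/sin δ ≈ 0.913.
p = a·p₁ + b·p₂ ≈ (-0.812, 0.547, -0.203); φ = arcsin(p_z) ≈ -11.71°, λ = atan2(p_y, p_x) ≈ 146.06°.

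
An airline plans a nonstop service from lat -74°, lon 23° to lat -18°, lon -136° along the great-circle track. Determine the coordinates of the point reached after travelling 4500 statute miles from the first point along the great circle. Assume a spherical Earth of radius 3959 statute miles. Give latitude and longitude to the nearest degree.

The haversine formula gives a central angle δ ≈ 1.518 rad (87.0°) between the endpoints. The total great-circle distance is δ·R ≈ 1.518 × 3959 ≈ 6012 mi, so the target fraction is f = 4500/6012 ≈ 0.749.
Interpolate at f ≈ 0.749 with slerp weights a = sin((1−f)δ)/sin δ ≈ 0.373, b = sin(fδ)/sin δ ≈ 0.908.
p = a·p₁ + b·p₂ ≈ (-0.527, -0.560, -0.639); φ = arcsin(p_z) ≈ -39.75°, λ = atan2(p_y, p_x) ≈ -133.25°.

≈ lat -40°, lon -133°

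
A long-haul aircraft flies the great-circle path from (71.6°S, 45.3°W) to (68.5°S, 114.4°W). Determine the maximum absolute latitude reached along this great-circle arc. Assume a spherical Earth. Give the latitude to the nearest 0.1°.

The great circle lies in the plane with unit normal n̂ = (p₁ × p₂)/|p₁ × p₂|.
Here n̂_z ≈ -0.283; the vertex latitude is φ_max = arccos|n̂_z| ≈ 73.6°.
Check via Clairaut: cos φ_max = |cos φ₁| · sin C = cos(71.6°)·sin(116.4°) ≈ 0.283, again giving ≈ 73.6°.

≈ 73.6°S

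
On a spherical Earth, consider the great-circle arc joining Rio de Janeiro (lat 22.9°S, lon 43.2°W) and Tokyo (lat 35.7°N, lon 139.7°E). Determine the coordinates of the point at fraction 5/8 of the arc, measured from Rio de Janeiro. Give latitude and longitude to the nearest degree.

≈ lat 77°N, lon 94°W

Write both endpoints as unit vectors p₁, p₂ with components (cos φ cos λ, cos φ sin λ, sin φ).
The central angle between the endpoints is δ = arccos(p₁·p₂) ≈ 2.914 rad (167.0°).
Interpolate at f = 5/8 with slerp weights a = sin((1−f)δ)/sin δ ≈ 3.933, b = sin(fδ)/sin δ ≈ 4.292.
p = a·p₁ + b·p₂ ≈ (-0.017, -0.226, 0.974); φ = arcsin(p_z) ≈ 76.90°, λ = atan2(p_y, p_x) ≈ -94.27°.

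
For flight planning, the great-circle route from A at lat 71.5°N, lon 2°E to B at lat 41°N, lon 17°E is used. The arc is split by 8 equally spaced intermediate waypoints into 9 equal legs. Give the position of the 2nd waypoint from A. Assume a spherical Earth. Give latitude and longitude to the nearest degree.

Write both endpoints as unit vectors p₁, p₂ with components (cos φ cos λ, cos φ sin λ, sin φ).
The central angle between the endpoints is δ = arccos(p₁·p₂) ≈ 0.548 rad (31.4°).
Interpolate at f = 2/9 with slerp weights a = sin((1−f)δ)/sin δ ≈ 0.794, b = sin(fδ)/sin δ ≈ 0.233.
p = a·p₁ + b·p₂ ≈ (0.420, 0.060, 0.906); φ = arcsin(p_z) ≈ 64.90°, λ = atan2(p_y, p_x) ≈ 8.16°.

≈ lat 65°N, lon 8°E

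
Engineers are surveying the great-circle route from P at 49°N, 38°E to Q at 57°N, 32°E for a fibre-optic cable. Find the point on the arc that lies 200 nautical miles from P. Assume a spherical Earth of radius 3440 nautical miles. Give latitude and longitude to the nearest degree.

From cos δ = sin φ₁ sin φ₂ + cos φ₁ cos φ₂ cos Δλ, the central angle is δ ≈ 0.153 rad (8.8°). The total great-circle distance is δ·R ≈ 0.153 × 3440 ≈ 526 nmi, so the target fraction is f = 200/526 ≈ 0.380.
Interpolate at f ≈ 0.380 with slerp weights a = sin((1−f)δ)/sin δ ≈ 0.622, b = sin(fδ)/sin δ ≈ 0.381.
p = a·p₁ + b·p₂ ≈ (0.497, 0.361, 0.789); φ = arcsin(p_z) ≈ 52.07°, λ = atan2(p_y, p_x) ≈ 35.98°.

≈ 52°N, 36°E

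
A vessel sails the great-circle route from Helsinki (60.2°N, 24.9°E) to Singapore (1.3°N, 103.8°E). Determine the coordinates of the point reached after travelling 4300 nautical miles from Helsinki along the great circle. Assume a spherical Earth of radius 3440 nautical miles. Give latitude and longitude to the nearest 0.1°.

≈ 11.5°N, 97.9°E

From cos δ = sin φ₁ sin φ₂ + cos φ₁ cos φ₂ cos Δλ, the central angle is δ ≈ 1.455 rad (83.4°). The total great-circle distance is δ·R ≈ 1.455 × 3440 ≈ 5006 nmi, so the target fraction is f = 4300/5006 ≈ 0.859.
Interpolate at f ≈ 0.859 with slerp weights a = sin((1−f)δ)/sin δ ≈ 0.205, b = sin(fδ)/sin δ ≈ 0.955.
p = a·p₁ + b·p₂ ≈ (-0.135, 0.970, 0.200); φ = arcsin(p_z) ≈ 11.52°, λ = atan2(p_y, p_x) ≈ 97.94°.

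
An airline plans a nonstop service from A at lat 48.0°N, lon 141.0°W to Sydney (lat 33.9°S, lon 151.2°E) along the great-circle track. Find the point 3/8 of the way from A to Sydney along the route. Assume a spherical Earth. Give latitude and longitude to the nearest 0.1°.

≈ lat 19.1°N, lon 171.9°W

The haversine formula gives a central angle δ ≈ 1.777 rad (101.8°) between the endpoints.
Interpolate at f = 3/8 with slerp weights a = sin((1−f)δ)/sin δ ≈ 0.915, b = sin(fδ)/sin δ ≈ 0.631.
p = a·p₁ + b·p₂ ≈ (-0.935, -0.133, 0.328); φ = arcsin(p_z) ≈ 19.15°, λ = atan2(p_y, p_x) ≈ -171.91°.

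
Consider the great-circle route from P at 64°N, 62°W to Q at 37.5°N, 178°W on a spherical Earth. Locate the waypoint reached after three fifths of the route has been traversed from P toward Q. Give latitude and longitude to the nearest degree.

From cos δ = sin φ₁ sin φ₂ + cos φ₁ cos φ₂ cos Δλ, the central angle is δ ≈ 1.165 rad (66.8°).
Interpolate at f = 3/5 with slerp weights a = sin((1−f)δ)/sin δ ≈ 0.489, b = sin(fδ)/sin δ ≈ 0.700.
p = a·p₁ + b·p₂ ≈ (-0.455, -0.209, 0.866); φ = arcsin(p_z) ≈ 59.98°, λ = atan2(p_y, p_x) ≈ -155.34°.

≈ 60°N, 155°W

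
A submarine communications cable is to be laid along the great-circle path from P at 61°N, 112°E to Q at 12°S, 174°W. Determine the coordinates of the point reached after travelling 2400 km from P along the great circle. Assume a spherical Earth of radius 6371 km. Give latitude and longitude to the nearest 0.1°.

≈ 48.9°N, 143.8°E

Write both endpoints as unit vectors p₁, p₂ with components (cos φ cos λ, cos φ sin λ, sin φ).
The central angle between the endpoints is δ = arccos(p₁·p₂) ≈ 1.622 rad (92.9°). The total great-circle distance is δ·R ≈ 1.622 × 6371 ≈ 10333 km, so the target fraction is f = 2400/10333 ≈ 0.232.
Interpolate at f ≈ 0.232 with slerp weights a = sin((1−f)δ)/sin δ ≈ 0.949, b = sin(fδ)/sin δ ≈ 0.368.
p = a·p₁ + b·p₂ ≈ (-0.531, 0.389, 0.753); φ = arcsin(p_z) ≈ 48.87°, λ = atan2(p_y, p_x) ≈ 143.77°.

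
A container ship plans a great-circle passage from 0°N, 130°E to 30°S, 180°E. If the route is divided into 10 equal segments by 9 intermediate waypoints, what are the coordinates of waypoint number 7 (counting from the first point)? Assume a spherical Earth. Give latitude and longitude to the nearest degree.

From cos δ = sin φ₁ sin φ₂ + cos φ₁ cos φ₂ cos Δλ, the central angle is δ ≈ 0.980 rad (56.2°).
Interpolate at f = 7/10 with slerp weights a = sin((1−f)δ)/sin δ ≈ 0.349, b = sin(fδ)/sin δ ≈ 0.763.
p = a·p₁ + b·p₂ ≈ (-0.885, 0.267, -0.381); φ = arcsin(p_z) ≈ -22.42°, λ = atan2(p_y, p_x) ≈ 163.19°.

≈ 22°S, 163°E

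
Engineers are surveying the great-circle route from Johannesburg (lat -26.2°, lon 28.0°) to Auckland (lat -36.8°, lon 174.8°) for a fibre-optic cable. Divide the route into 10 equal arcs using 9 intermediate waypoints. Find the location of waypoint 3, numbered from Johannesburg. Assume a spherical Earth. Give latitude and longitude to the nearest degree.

Write both endpoints as unit vectors p₁, p₂ with components (cos φ cos λ, cos φ sin λ, sin φ).
The central angle between the endpoints is δ = arccos(p₁·p₂) ≈ 1.914 rad (109.7°).
Interpolate at f = 3/10 with slerp weights a = sin((1−f)δ)/sin δ ≈ 1.034, b = sin(fδ)/sin δ ≈ 0.577.
p = a·p₁ + b·p₂ ≈ (0.359, 0.477, -0.802); φ = arcsin(p_z) ≈ -53.32°, λ = atan2(p_y, p_x) ≈ 53.06°.

≈ lat -53°, lon 53°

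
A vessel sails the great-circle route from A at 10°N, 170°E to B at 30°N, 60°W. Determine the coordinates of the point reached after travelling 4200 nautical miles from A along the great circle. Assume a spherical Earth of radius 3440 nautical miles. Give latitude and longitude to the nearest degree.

The haversine formula gives a central angle δ ≈ 2.050 rad (117.5°) between the endpoints. The total great-circle distance is δ·R ≈ 2.050 × 3440 ≈ 7053 nmi, so the target fraction is f = 4200/7053 ≈ 0.595.
Interpolate at f ≈ 0.595 with slerp weights a = sin((1−f)δ)/sin δ ≈ 0.831, b = sin(fδ)/sin δ ≈ 1.059.
p = a·p₁ + b·p₂ ≈ (-0.348, -0.652, 0.674); φ = arcsin(p_z) ≈ 42.36°, λ = atan2(p_y, p_x) ≈ -118.07°.

≈ 42°N, 118°W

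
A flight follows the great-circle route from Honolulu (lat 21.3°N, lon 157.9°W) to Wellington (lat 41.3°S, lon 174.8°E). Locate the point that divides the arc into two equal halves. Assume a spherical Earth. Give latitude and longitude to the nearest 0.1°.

Write both endpoints as unit vectors p₁, p₂ with components (cos φ cos λ, cos φ sin λ, sin φ).
The central angle between the endpoints is δ = arccos(p₁·p₂) ≈ 1.179 rad (67.5°).
Interpolate at f = 1/2 with slerp weights a = sin((1−f)δ)/sin δ ≈ 0.601, b = sin(fδ)/sin δ ≈ 0.601.
p = a·p₁ + b·p₂ ≈ (-0.969, -0.170, -0.178); φ = arcsin(p_z) ≈ -10.28°, λ = atan2(p_y, p_x) ≈ -170.06°.

≈ lat 10.3°S, lon 170.1°W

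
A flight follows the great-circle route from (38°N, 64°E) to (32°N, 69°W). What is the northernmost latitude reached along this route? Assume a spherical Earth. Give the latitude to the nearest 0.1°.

≈ 60.5°N

The great circle lies in the plane with unit normal n̂ = (p₁ × p₂)/|p₁ × p₂|.
Here n̂_z ≈ -0.493; the vertex latitude is φ_max = arccos|n̂_z| ≈ 60.5°.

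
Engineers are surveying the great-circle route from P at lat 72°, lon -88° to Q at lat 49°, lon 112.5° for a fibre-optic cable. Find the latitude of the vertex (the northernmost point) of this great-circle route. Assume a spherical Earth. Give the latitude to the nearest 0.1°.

The great circle lies in the plane with unit normal n̂ = (p₁ × p₂)/|p₁ × p₂|.
Here n̂_z ≈ -0.084; the vertex latitude is φ_max = arccos|n̂_z| ≈ 85.2°.
Check via Clairaut: cos φ_max = |cos φ₁| · sin C = cos(72.0°)·sin(15.7°) ≈ 0.084, again giving ≈ 85.2°.

≈ 85.2°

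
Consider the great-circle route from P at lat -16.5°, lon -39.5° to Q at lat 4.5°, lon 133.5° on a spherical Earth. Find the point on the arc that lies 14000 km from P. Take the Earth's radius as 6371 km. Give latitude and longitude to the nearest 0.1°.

Convert each endpoint to a unit vector on the sphere (x = cos φ cos λ, y = cos φ sin λ, z = sin φ).
The central angle between the endpoints is δ = arccos(p₁·p₂) ≈ 2.900 rad (166.2°). The total great-circle distance is δ·R ≈ 2.900 × 6371 ≈ 18478 km, so the target fraction is f = 14000/18478 ≈ 0.758.
Interpolate at f ≈ 0.758 with slerp weights a = sin((1−f)δ)/sin δ ≈ 2.705, b = sin(fδ)/sin δ ≈ 3.389.
p = a·p₁ + b·p₂ ≈ (-0.325, 0.801, -0.502); φ = arcsin(p_z) ≈ -30.15°, λ = atan2(p_y, p_x) ≈ 112.06°.

≈ lat -30.1°, lon 112.1°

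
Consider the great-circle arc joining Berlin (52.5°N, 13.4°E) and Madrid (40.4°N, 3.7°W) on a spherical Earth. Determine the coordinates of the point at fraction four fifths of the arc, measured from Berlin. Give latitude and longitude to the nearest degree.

≈ (43°N, 1°W)

Write both endpoints as unit vectors p₁, p₂ with components (cos φ cos λ, cos φ sin λ, sin φ).
The central angle between the endpoints is δ = arccos(p₁·p₂) ≈ 0.293 rad (16.8°).
Interpolate at f = 4/5 with slerp weights a = sin((1−f)δ)/sin δ ≈ 0.203, b = sin(fδ)/sin δ ≈ 0.804.
p = a·p₁ + b·p₂ ≈ (0.731, -0.011, 0.682); φ = arcsin(p_z) ≈ 43.01°, λ = atan2(p_y, p_x) ≈ -0.85°.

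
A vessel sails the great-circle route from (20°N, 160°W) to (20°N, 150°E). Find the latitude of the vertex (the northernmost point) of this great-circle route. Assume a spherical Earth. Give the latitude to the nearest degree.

≈ 22°N

The great circle lies in the plane with unit normal n̂ = (p₁ × p₂)/|p₁ × p₂|.
Here n̂_z ≈ -0.928; the vertex latitude is φ_max = arccos|n̂_z| ≈ 21.9°.
Check via Clairaut: cos φ_max = |cos φ₁| · sin C = cos(20.0°)·sin(80.9°) ≈ 0.928, again giving ≈ 21.9°.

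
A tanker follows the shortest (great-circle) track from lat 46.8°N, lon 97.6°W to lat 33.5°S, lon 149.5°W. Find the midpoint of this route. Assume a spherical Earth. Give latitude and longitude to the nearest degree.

≈ lat 7°N, lon 126°W

Write both endpoints as unit vectors p₁, p₂ with components (cos φ cos λ, cos φ sin λ, sin φ).
The central angle between the endpoints is δ = arccos(p₁·p₂) ≈ 1.621 rad (92.9°).
Interpolate at f = 1/2 with slerp weights a = sin((1−f)δ)/sin δ ≈ 0.726, b = sin(fδ)/sin δ ≈ 0.726.
p = a·p₁ + b·p₂ ≈ (-0.587, -0.799, 0.128); φ = arcsin(p_z) ≈ 7.38°, λ = atan2(p_y, p_x) ≈ -126.29°.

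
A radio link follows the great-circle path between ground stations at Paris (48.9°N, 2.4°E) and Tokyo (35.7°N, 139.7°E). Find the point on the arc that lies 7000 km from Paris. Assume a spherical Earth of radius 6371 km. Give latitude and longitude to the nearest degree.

≈ 56°N, 120°E

From cos δ = sin φ₁ sin φ₂ + cos φ₁ cos φ₂ cos Δλ, the central angle is δ ≈ 1.523 rad (87.3°). The total great-circle distance is δ·R ≈ 1.523 × 6371 ≈ 9705 km, so the target fraction is f = 7000/9705 ≈ 0.721.
Interpolate at f ≈ 0.721 with slerp weights a = sin((1−f)δ)/sin δ ≈ 0.412, b = sin(fδ)/sin δ ≈ 0.892.
p = a·p₁ + b·p₂ ≈ (-0.281, 0.480, 0.831); φ = arcsin(p_z) ≈ 56.21°, λ = atan2(p_y, p_x) ≈ 120.39°.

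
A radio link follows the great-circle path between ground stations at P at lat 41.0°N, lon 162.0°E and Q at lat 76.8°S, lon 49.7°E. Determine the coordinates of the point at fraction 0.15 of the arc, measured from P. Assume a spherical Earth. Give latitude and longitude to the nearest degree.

≈ lat 22°N, lon 156°E

Write both endpoints as unit vectors p₁, p₂ with components (cos φ cos λ, cos φ sin λ, sin φ).
The central angle between the endpoints is δ = arccos(p₁·p₂) ≈ 2.352 rad (134.8°).
Interpolate at f = 0.15 with slerp weights a = sin((1−f)δ)/sin δ ≈ 1.281, b = sin(fδ)/sin δ ≈ 0.487.
p = a·p₁ + b·p₂ ≈ (-0.848, 0.384, 0.367); φ = arcsin(p_z) ≈ 21.51°, λ = atan2(p_y, p_x) ≈ 155.66°.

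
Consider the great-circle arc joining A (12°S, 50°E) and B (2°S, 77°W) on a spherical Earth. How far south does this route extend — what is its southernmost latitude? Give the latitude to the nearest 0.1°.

The great circle lies in the plane with unit normal n̂ = (p₁ × p₂)/|p₁ × p₂|.
Here n̂_z ≈ -0.959; the vertex latitude is φ_max = arccos|n̂_z| ≈ 16.4°.
Check via Clairaut: cos φ_max = |cos φ₁| · sin C = cos(12.0°)·sin(101.3°) ≈ 0.959, again giving ≈ 16.4°.

≈ 16.4°S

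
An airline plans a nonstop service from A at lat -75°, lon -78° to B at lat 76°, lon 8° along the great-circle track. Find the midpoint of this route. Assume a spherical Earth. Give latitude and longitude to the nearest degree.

≈ lat 1°, lon -37°

Convert each endpoint to a unit vector on the sphere (x = cos φ cos λ, y = cos φ sin λ, z = sin φ).
The central angle between the endpoints is δ = arccos(p₁·p₂) ≈ 2.773 rad (158.9°).
Interpolate at f = 1/2 with slerp weights a = sin((1−f)δ)/sin δ ≈ 2.729, b = sin(fδ)/sin δ ≈ 2.729.
p = a·p₁ + b·p₂ ≈ (0.801, -0.599, 0.012); φ = arcsin(p_z) ≈ 0.68°, λ = atan2(p_y, p_x) ≈ -36.80°.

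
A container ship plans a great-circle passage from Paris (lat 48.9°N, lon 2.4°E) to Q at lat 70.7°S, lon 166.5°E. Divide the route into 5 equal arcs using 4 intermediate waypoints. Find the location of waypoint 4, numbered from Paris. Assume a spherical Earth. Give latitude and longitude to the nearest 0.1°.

≈ lat 73.4°S, lon 43.7°E

From cos δ = sin φ₁ sin φ₂ + cos φ₁ cos φ₂ cos Δλ, the central angle is δ ≈ 2.739 rad (157.0°).
Interpolate at f = 4/5 with slerp weights a = sin((1−f)δ)/sin δ ≈ 1.330, b = sin(fδ)/sin δ ≈ 2.078.
p = a·p₁ + b·p₂ ≈ (0.206, 0.197, -0.959); φ = arcsin(p_z) ≈ -73.44°, λ = atan2(p_y, p_x) ≈ 43.71°.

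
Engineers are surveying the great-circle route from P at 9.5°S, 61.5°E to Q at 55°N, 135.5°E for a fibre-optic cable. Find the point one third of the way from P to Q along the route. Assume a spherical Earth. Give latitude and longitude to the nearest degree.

≈ 15°N, 78°E

Convert each endpoint to a unit vector on the sphere (x = cos φ cos λ, y = cos φ sin λ, z = sin φ).
The central angle between the endpoints is δ = arccos(p₁·p₂) ≈ 1.550 rad (88.8°).
Interpolate at f = 1/3 with slerp weights a = sin((1−f)δ)/sin δ ≈ 0.859, b = sin(fδ)/sin δ ≈ 0.494.
p = a·p₁ + b·p₂ ≈ (0.202, 0.943, 0.263); φ = arcsin(p_z) ≈ 15.24°, λ = atan2(p_y, p_x) ≈ 77.90°.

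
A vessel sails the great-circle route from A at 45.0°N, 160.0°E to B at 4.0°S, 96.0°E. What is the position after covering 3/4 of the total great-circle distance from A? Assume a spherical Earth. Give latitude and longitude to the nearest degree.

≈ 10°N, 108°E

Convert each endpoint to a unit vector on the sphere (x = cos φ cos λ, y = cos φ sin λ, z = sin φ).
The central angle between the endpoints is δ = arccos(p₁·p₂) ≈ 1.308 rad (74.9°).
Interpolate at f = 3/4 with slerp weights a = sin((1−f)δ)/sin δ ≈ 0.333, b = sin(fδ)/sin δ ≈ 0.861.
p = a·p₁ + b·p₂ ≈ (-0.311, 0.934, 0.175); φ = arcsin(p_z) ≈ 10.09°, λ = atan2(p_y, p_x) ≈ 108.40°.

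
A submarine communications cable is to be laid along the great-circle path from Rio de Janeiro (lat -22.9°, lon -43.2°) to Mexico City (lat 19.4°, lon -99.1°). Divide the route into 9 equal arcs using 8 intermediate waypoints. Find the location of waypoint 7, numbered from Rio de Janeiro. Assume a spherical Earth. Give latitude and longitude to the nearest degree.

≈ lat 10°, lon -86°

Write both endpoints as unit vectors p₁, p₂ with components (cos φ cos λ, cos φ sin λ, sin φ).
The central angle between the endpoints is δ = arccos(p₁·p₂) ≈ 1.205 rad (69.0°).
Interpolate at f = 7/9 with slerp weights a = sin((1−f)δ)/sin δ ≈ 0.283, b = sin(fδ)/sin δ ≈ 0.863.
p = a·p₁ + b·p₂ ≈ (0.062, -0.982, 0.176); φ = arcsin(p_z) ≈ 10.16°, λ = atan2(p_y, p_x) ≈ -86.42°.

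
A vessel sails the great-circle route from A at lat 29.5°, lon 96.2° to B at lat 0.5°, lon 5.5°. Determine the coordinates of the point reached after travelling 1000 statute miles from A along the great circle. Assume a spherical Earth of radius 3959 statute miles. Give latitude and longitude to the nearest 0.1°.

Convert each endpoint to a unit vector on the sphere (x = cos φ cos λ, y = cos φ sin λ, z = sin φ).
The central angle between the endpoints is δ = arccos(p₁·p₂) ≈ 1.577 rad (90.4°). The total great-circle distance is δ·R ≈ 1.577 × 3959 ≈ 6244 mi, so the target fraction is f = 1000/6244 ≈ 0.160.
Interpolate at f ≈ 0.160 with slerp weights a = sin((1−f)δ)/sin δ ≈ 0.970, b = sin(fδ)/sin δ ≈ 0.250.
p = a·p₁ + b·p₂ ≈ (0.158, 0.863, 0.480); φ = arcsin(p_z) ≈ 28.67°, λ = atan2(p_y, p_x) ≈ 79.65°.

≈ lat 28.7°, lon 79.7°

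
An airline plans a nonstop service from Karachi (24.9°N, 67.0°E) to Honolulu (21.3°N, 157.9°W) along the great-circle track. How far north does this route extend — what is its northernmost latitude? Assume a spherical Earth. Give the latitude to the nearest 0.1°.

≈ 48.2°N

The great circle lies in the plane with unit normal n̂ = (p₁ × p₂)/|p₁ × p₂|.
Here n̂_z ≈ +0.666; the vertex latitude is φ_max = arccos|n̂_z| ≈ 48.2°.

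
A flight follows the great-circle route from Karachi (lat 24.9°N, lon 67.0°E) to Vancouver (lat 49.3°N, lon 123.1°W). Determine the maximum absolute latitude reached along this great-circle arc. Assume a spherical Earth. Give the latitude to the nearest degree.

The great circle lies in the plane with unit normal n̂ = (p₁ × p₂)/|p₁ × p₂|.
Here n̂_z ≈ +0.108; the vertex latitude is φ_max = arccos|n̂_z| ≈ 83.8°.

≈ 84°N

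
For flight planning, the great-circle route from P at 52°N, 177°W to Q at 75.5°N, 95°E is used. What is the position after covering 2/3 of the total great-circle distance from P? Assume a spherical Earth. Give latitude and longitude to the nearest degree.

≈ 73°N, 145°E

From cos δ = sin φ₁ sin φ₂ + cos φ₁ cos φ₂ cos Δλ, the central angle is δ ≈ 0.695 rad (39.8°).
Interpolate at f = 2/3 with slerp weights a = sin((1−f)δ)/sin δ ≈ 0.359, b = sin(fδ)/sin δ ≈ 0.698.
p = a·p₁ + b·p₂ ≈ (-0.236, 0.163, 0.958); φ = arcsin(p_z) ≈ 73.37°, λ = atan2(p_y, p_x) ≈ 145.41°.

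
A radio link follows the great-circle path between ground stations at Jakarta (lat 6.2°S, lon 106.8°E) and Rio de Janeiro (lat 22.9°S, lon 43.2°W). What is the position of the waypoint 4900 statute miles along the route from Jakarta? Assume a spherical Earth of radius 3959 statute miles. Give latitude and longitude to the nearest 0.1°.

≈ lat 45.1°S, lon 37.7°E

Convert each endpoint to a unit vector on the sphere (x = cos φ cos λ, y = cos φ sin λ, z = sin φ).
The central angle between the endpoints is δ = arccos(p₁·p₂) ≈ 2.420 rad (138.7°). The total great-circle distance is δ·R ≈ 2.420 × 3959 ≈ 9583 mi, so the target fraction is f = 4900/9583 ≈ 0.511.
Interpolate at f ≈ 0.511 with slerp weights a = sin((1−f)δ)/sin δ ≈ 1.402, b = sin(fδ)/sin δ ≈ 1.431.
p = a·p₁ + b·p₂ ≈ (0.558, 0.432, -0.708); φ = arcsin(p_z) ≈ -45.11°, λ = atan2(p_y, p_x) ≈ 37.71°.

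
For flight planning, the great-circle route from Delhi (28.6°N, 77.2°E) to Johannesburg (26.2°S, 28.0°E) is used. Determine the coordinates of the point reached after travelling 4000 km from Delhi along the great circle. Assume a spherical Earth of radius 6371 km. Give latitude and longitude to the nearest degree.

Write both endpoints as unit vectors p₁, p₂ with components (cos φ cos λ, cos φ sin λ, sin φ).
The central angle between the endpoints is δ = arccos(p₁·p₂) ≈ 1.263 rad (72.3°). The total great-circle distance is δ·R ≈ 1.263 × 6371 ≈ 8044 km, so the target fraction is f = 4000/8044 ≈ 0.497.
Interpolate at f ≈ 0.497 with slerp weights a = sin((1−f)δ)/sin δ ≈ 0.622, b = sin(fδ)/sin δ ≈ 0.616.
p = a·p₁ + b·p₂ ≈ (0.609, 0.792, 0.026); φ = arcsin(p_z) ≈ 1.47°, λ = atan2(p_y, p_x) ≈ 52.44°.

≈ 1°N, 52°E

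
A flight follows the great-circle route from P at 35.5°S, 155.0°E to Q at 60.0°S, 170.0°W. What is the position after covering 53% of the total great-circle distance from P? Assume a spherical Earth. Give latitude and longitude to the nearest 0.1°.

Convert each endpoint to a unit vector on the sphere (x = cos φ cos λ, y = cos φ sin λ, z = sin φ).
The central angle between the endpoints is δ = arccos(p₁·p₂) ≈ 0.580 rad (33.2°).
Interpolate at f = 0.53 with slerp weights a = sin((1−f)δ)/sin δ ≈ 0.491, b = sin(fδ)/sin δ ≈ 0.552.
p = a·p₁ + b·p₂ ≈ (-0.634, 0.121, -0.763); φ = arcsin(p_z) ≈ -49.77°, λ = atan2(p_y, p_x) ≈ 169.19°.

≈ 49.8°S, 169.2°E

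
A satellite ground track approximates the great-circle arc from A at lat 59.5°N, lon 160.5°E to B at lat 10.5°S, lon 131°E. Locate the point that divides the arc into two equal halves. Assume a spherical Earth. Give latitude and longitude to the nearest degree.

From cos δ = sin φ₁ sin φ₂ + cos φ₁ cos φ₂ cos Δλ, the central angle is δ ≈ 1.290 rad (73.9°).
Interpolate at f = 1/2 with slerp weights a = sin((1−f)δ)/sin δ ≈ 0.626, b = sin(fδ)/sin δ ≈ 0.626.
p = a·p₁ + b·p₂ ≈ (-0.703, 0.570, 0.425); φ = arcsin(p_z) ≈ 25.15°, λ = atan2(p_y, p_x) ≈ 140.95°.

≈ lat 25°N, lon 141°E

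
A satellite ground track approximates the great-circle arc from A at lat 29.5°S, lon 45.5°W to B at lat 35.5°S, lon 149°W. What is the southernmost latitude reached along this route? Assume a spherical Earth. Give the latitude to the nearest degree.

≈ 46°S

The great circle lies in the plane with unit normal n̂ = (p₁ × p₂)/|p₁ × p₂|.
Here n̂_z ≈ -0.694; the vertex latitude is φ_max = arccos|n̂_z| ≈ 46.0°.
Check via Clairaut: cos φ_max = |cos φ₁| · sin C = cos(29.5°)·sin(127.1°) ≈ 0.694, again giving ≈ 46.0°.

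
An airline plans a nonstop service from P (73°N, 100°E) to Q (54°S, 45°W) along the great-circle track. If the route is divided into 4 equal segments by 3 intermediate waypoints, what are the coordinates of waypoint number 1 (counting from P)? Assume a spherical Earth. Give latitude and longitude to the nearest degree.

≈ (58°N, 1°W)

Convert each endpoint to a unit vector on the sphere (x = cos φ cos λ, y = cos φ sin λ, z = sin φ).
The central angle between the endpoints is δ = arccos(p₁·p₂) ≈ 2.725 rad (156.1°).
Interpolate at f = 1/4 with slerp weights a = sin((1−f)δ)/sin δ ≈ 2.200, b = sin(fδ)/sin δ ≈ 1.556.
p = a·p₁ + b·p₂ ≈ (0.535, -0.013, 0.845); φ = arcsin(p_z) ≈ 57.64°, λ = atan2(p_y, p_x) ≈ -1.43°.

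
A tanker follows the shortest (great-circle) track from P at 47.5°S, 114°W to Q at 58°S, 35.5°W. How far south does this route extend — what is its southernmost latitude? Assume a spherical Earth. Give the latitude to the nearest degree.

The great circle lies in the plane with unit normal n̂ = (p₁ × p₂)/|p₁ × p₂|.
Here n̂_z ≈ +0.489; the vertex latitude is φ_max = arccos|n̂_z| ≈ 60.7°.

≈ 61°S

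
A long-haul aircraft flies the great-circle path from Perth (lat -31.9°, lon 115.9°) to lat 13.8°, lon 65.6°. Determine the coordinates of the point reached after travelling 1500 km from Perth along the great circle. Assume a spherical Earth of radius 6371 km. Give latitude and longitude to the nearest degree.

Convert each endpoint to a unit vector on the sphere (x = cos φ cos λ, y = cos φ sin λ, z = sin φ).
The central angle between the endpoints is δ = arccos(p₁·p₂) ≈ 1.159 rad (66.4°). The total great-circle distance is δ·R ≈ 1.159 × 6371 ≈ 7382 km, so the target fraction is f = 1500/7382 ≈ 0.203.
Interpolate at f ≈ 0.203 with slerp weights a = sin((1−f)δ)/sin δ ≈ 0.870, b = sin(fδ)/sin δ ≈ 0.255.
p = a·p₁ + b·p₂ ≈ (-0.221, 0.890, -0.399); φ = arcsin(p_z) ≈ -23.53°, λ = atan2(p_y, p_x) ≈ 103.93°.

≈ lat -24°, lon 104°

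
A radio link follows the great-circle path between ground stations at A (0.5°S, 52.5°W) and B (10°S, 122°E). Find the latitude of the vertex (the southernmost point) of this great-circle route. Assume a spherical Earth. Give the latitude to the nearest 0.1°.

≈ 62.6°S

The great circle lies in the plane with unit normal n̂ = (p₁ × p₂)/|p₁ × p₂|.
Here n̂_z ≈ +0.460; the vertex latitude is φ_max = arccos|n̂_z| ≈ 62.6°.
Check via Clairaut: cos φ_max = |cos φ₁| · sin C = cos(0.5°)·sin(152.6°) ≈ 0.460, again giving ≈ 62.6°.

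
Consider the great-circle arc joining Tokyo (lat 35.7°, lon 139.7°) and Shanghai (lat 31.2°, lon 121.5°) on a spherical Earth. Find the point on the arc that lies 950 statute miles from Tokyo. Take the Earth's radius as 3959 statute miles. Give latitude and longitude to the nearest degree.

Convert each endpoint to a unit vector on the sphere (x = cos φ cos λ, y = cos φ sin λ, z = sin φ).
The central angle between the endpoints is δ = arccos(p₁·p₂) ≈ 0.276 rad (15.8°). The total great-circle distance is δ·R ≈ 0.276 × 3959 ≈ 1092 mi, so the target fraction is f = 950/1092 ≈ 0.870.
Interpolate at f ≈ 0.870 with slerp weights a = sin((1−f)δ)/sin δ ≈ 0.132, b = sin(fδ)/sin δ ≈ 0.872.
p = a·p₁ + b·p₂ ≈ (-0.472, 0.706, 0.529); φ = arcsin(p_z) ≈ 31.93°, λ = atan2(p_y, p_x) ≈ 123.76°.

≈ lat 32°, lon 124°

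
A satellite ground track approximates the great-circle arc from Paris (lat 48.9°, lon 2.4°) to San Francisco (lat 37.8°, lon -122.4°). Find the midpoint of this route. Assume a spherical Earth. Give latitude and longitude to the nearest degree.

Write both endpoints as unit vectors p₁, p₂ with components (cos φ cos λ, cos φ sin λ, sin φ).
The central angle between the endpoints is δ = arccos(p₁·p₂) ≈ 1.405 rad (80.5°).
Interpolate at f = 1/2 with slerp weights a = sin((1−f)δ)/sin δ ≈ 0.655, b = sin(fδ)/sin δ ≈ 0.655.
p = a·p₁ + b·p₂ ≈ (0.153, -0.419, 0.895); φ = arcsin(p_z) ≈ 63.51°, λ = atan2(p_y, p_x) ≈ -69.95°.

≈ lat 64°, lon -70°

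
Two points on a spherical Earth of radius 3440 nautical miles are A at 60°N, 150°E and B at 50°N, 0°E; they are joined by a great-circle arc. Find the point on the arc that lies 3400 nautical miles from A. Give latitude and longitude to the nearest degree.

≈ 60°N, 6°E

Convert each endpoint to a unit vector on the sphere (x = cos φ cos λ, y = cos φ sin λ, z = sin φ).
The central angle between the endpoints is δ = arccos(p₁·p₂) ≈ 1.176 rad (67.4°). The total great-circle distance is δ·R ≈ 1.176 × 3440 ≈ 4044 nmi, so the target fraction is f = 3400/4044 ≈ 0.841.
Interpolate at f ≈ 0.841 with slerp weights a = sin((1−f)δ)/sin δ ≈ 0.202, b = sin(fδ)/sin δ ≈ 0.905.
p = a·p₁ + b·p₂ ≈ (0.494, 0.050, 0.868); φ = arcsin(p_z) ≈ 60.20°, λ = atan2(p_y, p_x) ≈ 5.82°.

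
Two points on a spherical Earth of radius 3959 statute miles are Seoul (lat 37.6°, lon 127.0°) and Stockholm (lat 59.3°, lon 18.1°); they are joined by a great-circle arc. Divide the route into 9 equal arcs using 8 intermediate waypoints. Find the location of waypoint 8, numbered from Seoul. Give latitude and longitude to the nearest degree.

≈ lat 63°, lon 32°

From cos δ = sin φ₁ sin φ₂ + cos φ₁ cos φ₂ cos Δλ, the central angle is δ ≈ 1.166 rad (66.8°).
Interpolate at f = 8/9 with slerp weights a = sin((1−f)δ)/sin δ ≈ 0.141, b = sin(fδ)/sin δ ≈ 0.936.
p = a·p₁ + b·p₂ ≈ (0.387, 0.237, 0.891); φ = arcsin(p_z) ≈ 62.98°, λ = atan2(p_y, p_x) ≈ 31.51°.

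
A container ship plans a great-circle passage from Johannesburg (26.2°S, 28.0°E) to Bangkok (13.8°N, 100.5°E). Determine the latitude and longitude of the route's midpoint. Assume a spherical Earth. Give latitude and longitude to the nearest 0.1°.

Convert each endpoint to a unit vector on the sphere (x = cos φ cos λ, y = cos φ sin λ, z = sin φ).
The central angle between the endpoints is δ = arccos(p₁·p₂) ≈ 1.413 rad (81.0°).
Interpolate at f = 1/2 with slerp weights a = sin((1−f)δ)/sin δ ≈ 0.657, b = sin(fδ)/sin δ ≈ 0.657.
p = a·p₁ + b·p₂ ≈ (0.405, 0.905, -0.133); φ = arcsin(p_z) ≈ -7.67°, λ = atan2(p_y, p_x) ≈ 65.91°.

≈ (7.7°S, 65.9°E)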